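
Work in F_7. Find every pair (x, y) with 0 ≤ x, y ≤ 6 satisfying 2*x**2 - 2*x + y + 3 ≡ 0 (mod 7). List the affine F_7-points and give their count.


Affine F_7-points: {(0, 4), (1, 4), (2, 0), (3, 6), (4, 1), (5, 6), (6, 0)}; count = 7.

For each of the 49 pairs (x, y) ∈ F_7², evaluate f(x, y) mod 7. Record the zeros.
  x = 0: [0↦3, 1↦4, 2↦5, 3↦6, 4↦0, 5↦1, 6↦2]  zeros at y ∈ {4}
  x = 1: [0↦3, 1↦4, 2↦5, 3↦6, 4↦0, 5↦1, 6↦2]  zeros at y ∈ {4}
  x = 2: [0↦0, 1↦1, 2↦2, 3↦3, 4↦4, 5↦5, 6↦6]  zeros at y ∈ {0}
  x = 3: [0↦1, 1↦2, 2↦3, 3↦4, 4↦5, 5↦6, 6↦0]  zeros at y ∈ {6}
  x = 4: [0↦6, 1↦0, 2↦1, 3↦2, 4↦3, 5↦4, 6↦5]  zeros at y ∈ {1}
  x = 5: [0↦1, 1↦2, 2↦3, 3↦4, 4↦5, 5↦6, 6↦0]  zeros at y ∈ {6}
  x = 6: [0↦0, 1↦1, 2↦2, 3↦3, 4↦4, 5↦5, 6↦6]  zeros at y ∈ {0}
Collecting zeros: affine points = {(0, 4), (1, 4), (2, 0), (3, 6), (4, 1), (5, 6), (6, 0)}.
Total count |C(F_7)_aff| = 7.


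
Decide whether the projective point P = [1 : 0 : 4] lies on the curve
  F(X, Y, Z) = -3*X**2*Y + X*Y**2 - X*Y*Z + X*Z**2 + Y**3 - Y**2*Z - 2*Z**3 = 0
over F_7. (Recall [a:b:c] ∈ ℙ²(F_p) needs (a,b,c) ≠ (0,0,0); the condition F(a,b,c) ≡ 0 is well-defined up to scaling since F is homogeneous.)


F(1,0,4) ≡ 0 (mod 7); P is on the curve.

Evaluate F(1, 0, 4) term-by-term (mod 7).
  -3*X**2*Y ↦ -3·1·0·1 = 0
  X*Y**2 ↦ 1·1·0·1 = 0
  -X*Y*Z ↦ -1·1·0·4 = 0
  X*Z**2 ↦ 1·1·1·16 = 16
  Y**3 ↦ 1·1·0·1 = 0
  -Y**2*Z ↦ -1·1·0·4 = 0
  -2*Z**3 ↦ -2·1·1·64 = -128
Sum: F(1, 0, 4) = (0) + (0) + (0) + (16) + (0) + (0) + (-128) = -112.
Reducing mod 7: -112 ≡ 0 (mod 7).
Since F(a, b, c) ≡ 0 (mod 7), P lies on the curve.


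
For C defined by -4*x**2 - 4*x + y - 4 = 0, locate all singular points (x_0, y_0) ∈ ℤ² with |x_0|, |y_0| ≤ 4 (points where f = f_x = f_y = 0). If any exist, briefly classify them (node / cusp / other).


No singular points in the scanned grid; C is smooth there.

Compute partial derivatives:
  f_x = -8*x - 4.
  f_y = 1.
f_y = 1 is a nonzero constant, so f_y never vanishes: no point (x, y) can satisfy f = f_x = f_y = 0. In particular no (x, y) ∈ {−4, ..., 4}² is singular; the curve is smooth.


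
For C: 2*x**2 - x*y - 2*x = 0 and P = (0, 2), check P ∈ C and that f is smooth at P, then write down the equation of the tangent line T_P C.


Tangent line at P: -4*x = 0.

Step 1: f(0, 2) = 0, so P lies on C.
Step 2: partial derivatives
  f_x(x, y) = 4*x - y - 2, f_y(x, y) = -x.
  f_x(P) = -4, f_y(P) = 0 (gradient nonzero, so P is smooth).
Step 3: tangent line at P: -4·(x − 0) + 0·(y − 2) = 0.
Expanding: -4*x = 0.


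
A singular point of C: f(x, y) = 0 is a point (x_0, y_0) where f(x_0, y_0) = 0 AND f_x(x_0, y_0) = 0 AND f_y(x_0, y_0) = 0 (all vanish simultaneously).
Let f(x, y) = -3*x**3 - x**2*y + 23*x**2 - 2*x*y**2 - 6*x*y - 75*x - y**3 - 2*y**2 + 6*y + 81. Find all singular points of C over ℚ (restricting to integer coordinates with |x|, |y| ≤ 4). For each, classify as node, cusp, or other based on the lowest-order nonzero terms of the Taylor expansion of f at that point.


Singular points: {(3, -3)}; classification: node.

Compute partial derivatives:
  f_x = -9*x**2 - 2*x*y + 46*x - 2*y**2 - 6*y - 75.
  f_y = -x**2 - 4*x*y - 6*x - 3*y**2 - 4*y + 6.
Scan x_0 ∈ {−4, ..., 4}. For each x_0, f_y(x_0, y) is a polynomial in y; find its integer roots y ∈ {−4, ..., 4}, then test f_x and f at those candidates.
  x = -4: f_y(-4, y) = -3*y**2 + 12*y + 14; no integer root y with |y| ≤ 4.
  x = -3: f_y(-3, y) = -3*y**2 + 8*y + 15; no integer root y with |y| ≤ 4.
  x = -2: f_y(-2, y) = -3*y**2 + 4*y + 14; no integer root y with |y| ≤ 4.
  x = -1: f_y(-1, y) = 11 - 3*y**2; no integer root y with |y| ≤ 4.
  x = 0: f_y(0, y) = -3*y**2 - 4*y + 6; no integer root y with |y| ≤ 4.
  x = 1: f_y(1, y) = -3*y**2 - 8*y - 1; no integer root y with |y| ≤ 4.
  x = 2: f_y(2, y) = -3*y**2 - 12*y - 10; no integer root y with |y| ≤ 4.
  x = 3: f_y(3, y) = -3*y**2 - 16*y - 21; vanishes at y ∈ {-3}. (3, -3): f_x = 0, f = 0 — SINGULAR.
  x = 4: f_y(4, y) = -3*y**2 - 20*y - 34; no integer root y with |y| ≤ 4.
Only singular point on the grid: (3, -3).
Classify: substitute x = 3 + u, y = -3 + v and expand: f = -3*u**3 - u**2*v - u**2 - 2*u*v**2 - v**3 + v**2.
No constant or linear terms (consistent with a singular point). Quadratic part: -u**2 + v**2. Cubic part: -3*u**3 - u**2*v - 2*u*v**2 - v**3.
The quadratic part v**2 - u**2 = (v − u)(v + u) splits into two distinct linear factors, so there are two distinct tangent lines y − -3 = ±(x − 3) — this is a node (ordinary double point).
Classification: node.


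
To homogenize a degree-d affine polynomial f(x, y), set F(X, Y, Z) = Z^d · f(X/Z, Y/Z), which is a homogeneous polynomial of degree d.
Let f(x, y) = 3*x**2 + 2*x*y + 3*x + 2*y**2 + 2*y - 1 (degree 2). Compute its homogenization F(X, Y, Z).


F(X, Y, Z) = 3*X**2 + 2*X*Y + 3*X*Z + 2*Y**2 + 2*Y*Z - Z**2

deg(f) = 2.
Substitute x = X/Z, y = Y/Z into f, then multiply by Z^2.
  monomial 3·x^2·y^0 ↦ 3·X^2·Y^0·Z^0.
  monomial 2·x^1·y^1 ↦ 2·X^1·Y^1·Z^0.
  monomial 3·x^1·y^0 ↦ 3·X^1·Y^0·Z^1.
  monomial 2·x^0·y^2 ↦ 2·X^0·Y^2·Z^0.
  monomial 2·x^0·y^1 ↦ 2·X^0·Y^1·Z^1.
  monomial -1·x^0·y^0 ↦ -1·X^0·Y^0·Z^2.
Collecting: F(X, Y, Z) = 3*X**2 + 2*X*Y + 3*X*Z + 2*Y**2 + 2*Y*Z - Z**2.


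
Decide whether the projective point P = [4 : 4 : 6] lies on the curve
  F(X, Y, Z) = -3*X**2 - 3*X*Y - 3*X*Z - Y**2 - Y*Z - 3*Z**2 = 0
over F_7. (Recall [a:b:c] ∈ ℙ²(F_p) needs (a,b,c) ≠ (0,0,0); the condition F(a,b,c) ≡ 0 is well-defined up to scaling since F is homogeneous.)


F(4,4,6) ≡ 6 (mod 7); P is NOT on the curve.

Evaluate F(4, 4, 6) term-by-term (mod 7).
  -3*X**2 ↦ -3·16·1·1 = -48
  -3*X*Y ↦ -3·4·4·1 = -48
  -3*X*Z ↦ -3·4·1·6 = -72
  -Y**2 ↦ -1·1·16·1 = -16
  -Y*Z ↦ -1·1·4·6 = -24
  -3*Z**2 ↦ -3·1·1·36 = -108
Sum: F(4, 4, 6) = (-48) + (-48) + (-72) + (-16) + (-24) + (-108) = -316.
Reducing mod 7: -316 ≡ 6 (mod 7).
Since F(a, b, c) ≡ 6 ≠ 0 (mod 7), P does NOT lie on the curve.


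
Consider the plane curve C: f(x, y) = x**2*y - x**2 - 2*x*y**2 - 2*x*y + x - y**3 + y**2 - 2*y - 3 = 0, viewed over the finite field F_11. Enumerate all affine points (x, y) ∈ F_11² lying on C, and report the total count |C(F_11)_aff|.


Affine F_11-points: {(0, 2), (1, 10), (2, 1), (2, 6), (5, 5), (5, 9), (5, 10), (6, 0), (7, 5), (8, 6)}; count = 10.

For each of the 121 pairs (x, y) ∈ F_11², evaluate f(x, y) mod 11. Record the zeros.
  x = 0: [0↦8, 1↦6, 2↦0, 3↦6, 4↦7, 5↦8, 6↦3, 7↦8, 8↦6, 9↦2, 10↦1]  zeros at y ∈ {2}
  x = 1: [0↦8, 1↦3, 2↦1, 3↦7, 4↦4, 5↦8, 6↦2, 7↦2, 8↦2, 9↦7, 10↦0]  zeros at y ∈ {10}
  x = 2: [0↦6, 1↦0, 2↦4, 3↦1, 4↦7, 5↦5, 6↦0, 7↦8, 8↦1, 9↦6, 10↦6]  zeros at y ∈ {1, 6}
  x = 3: [0↦2, 1↦8, 2↦9, 3↦10, 4↦5, 5↦10, 6↦8, 7↦4, 8↦3, 9↦10, 10↦8]  zeros at y ∈ ∅
  x = 4: [0↦7, 1↦5, 2↦5, 3↦1, 4↦9, 5↦1, 6↦4, 7↦1, 8↦8, 9↦8, 10↦6]  zeros at y ∈ ∅
  x = 5: [0↦10, 1↦2, 2↦3, 3↦7, 4↦8, 5↦0, 6↦10, 7↦10, 8↦5, 9↦0, 10↦0]  zeros at y ∈ {5, 9, 10}
  x = 6: [0↦0, 1↦10, 2↦3, 3↦6, 4↦2, 5↦7, 6↦4, 7↦9, 8↦5, 9↦8, 10↦1]  zeros at y ∈ {0}
  x = 7: [0↦10, 1↦7, 2↦5, 3↦9, 4↦2, 5↦0, 6↦8, 7↦9, 8↦8, 9↦10, 10↦9]  zeros at y ∈ {5}
  x = 8: [0↦7, 1↦4, 2↦9, 3↦5, 4↦8, 5↦1, 6↦0, 7↦10, 8↦3, 9↦6, 10↦2]  zeros at y ∈ {6}
  x = 9: [0↦2, 1↦1, 2↦4, 3↦5, 4↦9, 5↦10, 6↦2, 7↦1, 8↦1, 9↦7, 10↦2]  zeros at y ∈ ∅
  x = 10: [0↦6, 1↦9, 2↦1, 3↦9, 4↦5, 5↦5, 6↦3, 7↦4, 8↦2, 9↦2, 10↦9]  zeros at y ∈ ∅
Collecting zeros: affine points = {(0, 2), (1, 10), (2, 1), (2, 6), (5, 5), (5, 9), (5, 10), (6, 0), (7, 5), (8, 6)}.
Total count |C(F_11)_aff| = 10.


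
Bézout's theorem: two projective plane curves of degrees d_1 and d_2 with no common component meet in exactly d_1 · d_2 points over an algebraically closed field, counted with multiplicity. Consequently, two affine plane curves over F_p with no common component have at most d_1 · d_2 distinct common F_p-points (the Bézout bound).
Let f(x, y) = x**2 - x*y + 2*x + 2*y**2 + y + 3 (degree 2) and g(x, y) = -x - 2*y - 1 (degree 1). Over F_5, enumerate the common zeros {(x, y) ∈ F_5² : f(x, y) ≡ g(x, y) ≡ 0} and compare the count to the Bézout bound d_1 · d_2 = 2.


Common zeros: {(3, 3)}; count = 1; Bézout bound = 2.

deg(f) = 2, deg(g) = 1, so Bézout bound = 2.
Scan x ∈ F_5. For each x, list the y ∈ F_5 with f(x, y) ≡ 0 and those with g(x, y) ≡ 0 (mod 5); the common zeros in that column are the intersection.
  x = 0: f ≡ 0 at y ∈ ∅; g ≡ 0 at y ∈ {2}; common: ∅.
  x = 1: f ≡ 0 at y ∈ ∅; g ≡ 0 at y ∈ {4}; common: ∅.
  x = 2: f ≡ 0 at y ∈ ∅; g ≡ 0 at y ∈ {1}; common: ∅.
  x = 3: f ≡ 0 at y ∈ {3}; g ≡ 0 at y ∈ {3}; common: {3}.
  x = 4: f ≡ 0 at y ∈ ∅; g ≡ 0 at y ∈ {0}; common: ∅.
Collecting: common zeros = {(3, 3)}, so the count is 1.
Comparison with the Bézout bound: 1 ≤ 2 = deg(f)·deg(g), as expected for curves with no common component (the affine F_5-count falls short of the bound because intersections may lie at infinity, over extension fields, or carry multiplicity).


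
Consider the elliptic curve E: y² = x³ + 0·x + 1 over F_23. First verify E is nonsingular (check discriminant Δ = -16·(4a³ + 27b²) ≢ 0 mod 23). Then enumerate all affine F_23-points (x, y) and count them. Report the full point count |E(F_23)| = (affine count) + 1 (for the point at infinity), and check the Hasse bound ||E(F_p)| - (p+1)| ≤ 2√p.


Affine points = {(0, 1), (0, 22), (1, 5), (1, 18), (2, 3), (2, 20), (10, 9), (10, 14), (12, 2), (12, 21), (13, 6), (13, 17), (14, 10), (14, 13), (15, 8), (15, 15), (16, 7), (16, 16), (19, 11), (19, 12), (21, 4), (21, 19), (22, 0)}; affine count = 23; |E(F_23)| = 24.

Discriminant check: Δ ∝ 4a³ + 27b² = 4·0³ + 27·1² = 4·0 + 27·1 ≡ 4 (mod 23). Nonzero ⇒ E is nonsingular.
For each x ∈ F_23, compute rhs = x³ + 0·x + 1 mod 23, then count y ∈ F_23 with y² ≡ rhs.
  x = 0: rhs = 1, matching y values: 1, 22 (2 points).
  x = 1: rhs = 2, matching y values: 5, 18 (2 points).
  x = 2: rhs = 9, matching y values: 3, 20 (2 points).
  x = 3: rhs = 5, matching y values: none (0 points).
  x = 4: rhs = 19, matching y values: none (0 points).
  x = 5: rhs = 11, matching y values: none (0 points).
  x = 6: rhs = 10, matching y values: none (0 points).
  x = 7: rhs = 22, matching y values: none (0 points).
  x = 8: rhs = 7, matching y values: none (0 points).
  x = 9: rhs = 17, matching y values: none (0 points).
  x = 10: rhs = 12, matching y values: 9, 14 (2 points).
  x = 11: rhs = 21, matching y values: none (0 points).
  x = 12: rhs = 4, matching y values: 2, 21 (2 points).
  x = 13: rhs = 13, matching y values: 6, 17 (2 points).
  x = 14: rhs = 8, matching y values: 10, 13 (2 points).
  x = 15: rhs = 18, matching y values: 8, 15 (2 points).
  x = 16: rhs = 3, matching y values: 7, 16 (2 points).
  x = 17: rhs = 15, matching y values: none (0 points).
  x = 18: rhs = 14, matching y values: none (0 points).
  x = 19: rhs = 6, matching y values: 11, 12 (2 points).
  x = 20: rhs = 20, matching y values: none (0 points).
  x = 21: rhs = 16, matching y values: 4, 19 (2 points).
  x = 22: rhs = 0, matching y values: 0 (1 points).
Total affine count: 23.
Full point count |E(F_23)| = 23 + 1 = 24.
Hasse bound: |24 − (23+1)| = |0| = 0 ≤ 2√23 ≈ 9.5917 ✓.


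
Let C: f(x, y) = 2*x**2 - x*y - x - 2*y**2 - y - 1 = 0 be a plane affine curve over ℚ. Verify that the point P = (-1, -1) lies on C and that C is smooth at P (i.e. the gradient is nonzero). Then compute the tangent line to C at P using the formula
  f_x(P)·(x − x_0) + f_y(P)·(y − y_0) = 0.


Tangent line at P: -4*x + 4*y = 0.

Step 1: f(-1, -1) = 0, so P lies on C.
Step 2: partial derivatives
  f_x(x, y) = 4*x - y - 1, f_y(x, y) = -x - 4*y - 1.
  f_x(P) = -4, f_y(P) = 4 (gradient nonzero, so P is smooth).
Step 3: tangent line at P: -4·(x − -1) + 4·(y − -1) = 0.
Expanding: -4*x + 4*y = 0.


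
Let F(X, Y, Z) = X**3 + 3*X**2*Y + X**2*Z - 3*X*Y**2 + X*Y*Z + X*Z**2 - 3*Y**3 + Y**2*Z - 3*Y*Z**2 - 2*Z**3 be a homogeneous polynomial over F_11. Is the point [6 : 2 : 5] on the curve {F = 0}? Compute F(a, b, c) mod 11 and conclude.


F(6,2,5) ≡ 5 (mod 11); P is NOT on the curve.

Evaluate F(6, 2, 5) term-by-term (mod 11).
  X**3 ↦ 1·216·1·1 = 216
  3*X**2*Y ↦ 3·36·2·1 = 216
  X**2*Z ↦ 1·36·1·5 = 180
  -3*X*Y**2 ↦ -3·6·4·1 = -72
  X*Y*Z ↦ 1·6·2·5 = 60
  X*Z**2 ↦ 1·6·1·25 = 150
  -3*Y**3 ↦ -3·1·8·1 = -24
  Y**2*Z ↦ 1·1·4·5 = 20
  -3*Y*Z**2 ↦ -3·1·2·25 = -150
  -2*Z**3 ↦ -2·1·1·125 = -250
Sum: F(6, 2, 5) = (216) + (216) + (180) + (-72) + (60) + (150) + (-24) + (20) + (-150) + (-250) = 346.
Reducing mod 11: 346 ≡ 5 (mod 11).
Since F(a, b, c) ≡ 5 ≠ 0 (mod 11), P does NOT lie on the curve.


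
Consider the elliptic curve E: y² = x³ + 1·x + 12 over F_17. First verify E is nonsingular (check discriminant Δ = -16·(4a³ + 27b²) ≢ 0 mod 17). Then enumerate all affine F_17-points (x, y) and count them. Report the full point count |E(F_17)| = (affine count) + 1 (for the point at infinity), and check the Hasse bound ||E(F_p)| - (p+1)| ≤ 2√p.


Affine points = {(3, 5), (3, 12), (6, 8), (6, 9), (9, 6), (9, 11), (10, 6), (10, 11), (12, 1), (12, 16), (14, 4), (14, 13), (15, 6), (15, 11)}; affine count = 14; |E(F_17)| = 15.

Discriminant check: Δ ∝ 4a³ + 27b² = 4·1³ + 27·12² = 4·1 + 27·144 ≡ 16 (mod 17). Nonzero ⇒ E is nonsingular.
For each x ∈ F_17, compute rhs = x³ + 1·x + 12 mod 17, then count y ∈ F_17 with y² ≡ rhs.
  x = 0: rhs = 12, matching y values: none (0 points).
  x = 1: rhs = 14, matching y values: none (0 points).
  x = 2: rhs = 5, matching y values: none (0 points).
  x = 3: rhs = 8, matching y values: 5, 12 (2 points).
  x = 4: rhs = 12, matching y values: none (0 points).
  x = 5: rhs = 6, matching y values: none (0 points).
  x = 6: rhs = 13, matching y values: 8, 9 (2 points).
  x = 7: rhs = 5, matching y values: none (0 points).
  x = 8: rhs = 5, matching y values: none (0 points).
  x = 9: rhs = 2, matching y values: 6, 11 (2 points).
  x = 10: rhs = 2, matching y values: 6, 11 (2 points).
  x = 11: rhs = 11, matching y values: none (0 points).
  x = 12: rhs = 1, matching y values: 1, 16 (2 points).
  x = 13: rhs = 12, matching y values: none (0 points).
  x = 14: rhs = 16, matching y values: 4, 13 (2 points).
  x = 15: rhs = 2, matching y values: 6, 11 (2 points).
  x = 16: rhs = 10, matching y values: none (0 points).
Total affine count: 14.
Full point count |E(F_17)| = 14 + 1 = 15.
Hasse bound: |15 − (17+1)| = |-3| = 3 ≤ 2√17 ≈ 8.2462 ✓.


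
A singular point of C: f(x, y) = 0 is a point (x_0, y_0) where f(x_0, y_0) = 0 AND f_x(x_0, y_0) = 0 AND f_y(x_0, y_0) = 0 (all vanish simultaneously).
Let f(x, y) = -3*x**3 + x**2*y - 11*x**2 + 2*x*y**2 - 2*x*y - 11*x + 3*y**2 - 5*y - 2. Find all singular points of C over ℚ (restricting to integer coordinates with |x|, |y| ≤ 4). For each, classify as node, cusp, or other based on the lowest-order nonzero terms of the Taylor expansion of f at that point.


Singular points: {(-1, 1)}; classification: node.

Compute partial derivatives:
  f_x = -9*x**2 + 2*x*y - 22*x + 2*y**2 - 2*y - 11.
  f_y = x**2 + 4*x*y - 2*x + 6*y - 5.
Scan x_0 ∈ {−4, ..., 4}. For each x_0, f_y(x_0, y) is a polynomial in y; find its integer roots y ∈ {−4, ..., 4}, then test f_x and f at those candidates.
  x = -4: f_y(-4, y) = 19 - 10*y; no integer root y with |y| ≤ 4.
  x = -3: f_y(-3, y) = 10 - 6*y; no integer root y with |y| ≤ 4.
  x = -2: f_y(-2, y) = 3 - 2*y; no integer root y with |y| ≤ 4.
  x = -1: f_y(-1, y) = 2*y - 2; vanishes at y ∈ {1}. (-1, 1): f_x = 0, f = 0 — SINGULAR.
  x = 0: f_y(0, y) = 6*y - 5; no integer root y with |y| ≤ 4.
  x = 1: f_y(1, y) = 10*y - 6; no integer root y with |y| ≤ 4.
  x = 2: f_y(2, y) = 14*y - 5; no integer root y with |y| ≤ 4.
  x = 3: f_y(3, y) = 18*y - 2; no integer root y with |y| ≤ 4.
  x = 4: f_y(4, y) = 22*y + 3; no integer root y with |y| ≤ 4.
Only singular point on the grid: (-1, 1).
Classify: substitute x = -1 + u, y = 1 + v and expand: f = -3*u**3 + u**2*v - u**2 + 2*u*v**2 + v**2.
No constant or linear terms (consistent with a singular point). Quadratic part: -u**2 + v**2. Cubic part: -3*u**3 + u**2*v + 2*u*v**2.
The quadratic part v**2 - u**2 = (v − u)(v + u) splits into two distinct linear factors, so there are two distinct tangent lines y − 1 = ±(x − -1) — this is a node (ordinary double point).
Classification: node.


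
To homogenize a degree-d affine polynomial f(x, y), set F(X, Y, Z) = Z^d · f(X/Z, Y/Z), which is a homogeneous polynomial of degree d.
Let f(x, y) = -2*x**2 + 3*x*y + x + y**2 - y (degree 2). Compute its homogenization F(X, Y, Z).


F(X, Y, Z) = -2*X**2 + 3*X*Y + X*Z + Y**2 - Y*Z

deg(f) = 2.
Substitute x = X/Z, y = Y/Z into f, then multiply by Z^2.
  monomial -2·x^2·y^0 ↦ -2·X^2·Y^0·Z^0.
  monomial 3·x^1·y^1 ↦ 3·X^1·Y^1·Z^0.
  monomial 1·x^1·y^0 ↦ 1·X^1·Y^0·Z^1.
  monomial 1·x^0·y^2 ↦ 1·X^0·Y^2·Z^0.
  monomial -1·x^0·y^1 ↦ -1·X^0·Y^1·Z^1.
Collecting: F(X, Y, Z) = -2*X**2 + 3*X*Y + X*Z + Y**2 - Y*Z.


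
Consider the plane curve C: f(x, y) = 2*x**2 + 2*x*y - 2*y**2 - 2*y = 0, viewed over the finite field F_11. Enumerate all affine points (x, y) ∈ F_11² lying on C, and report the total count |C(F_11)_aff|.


Affine F_11-points: {(0, 0), (0, 10), (1, 1), (1, 10), (6, 7), (6, 9), (7, 8), (7, 9), (9, 1), (9, 7)}; count = 10.

For each of the 121 pairs (x, y) ∈ F_11², evaluate f(x, y) mod 11. Record the zeros.
  x = 0: [0↦0, 1↦7, 2↦10, 3↦9, 4↦4, 5↦6, 6↦4, 7↦9, 8↦10, 9↦7, 10↦0]  zeros at y ∈ {0, 10}
  x = 1: [0↦2, 1↦0, 2↦5, 3↦6, 4↦3, 5↦7, 6↦7, 7↦3, 8↦6, 9↦5, 10↦0]  zeros at y ∈ {1, 10}
  x = 2: [0↦8, 1↦8, 2↦4, 3↦7, 4↦6, 5↦1, 6↦3, 7↦1, 8↦6, 9↦7, 10↦4]  zeros at y ∈ ∅
  x = 3: [0↦7, 1↦9, 2↦7, 3↦1, 4↦2, 5↦10, 6↦3, 7↦3, 8↦10, 9↦2, 10↦1]  zeros at y ∈ ∅
  x = 4: [0↦10, 1↦3, 2↦3, 3↦10, 4↦2, 5↦1, 6↦7, 7↦9, 8↦7, 9↦1, 10↦2]  zeros at y ∈ ∅
  x = 5: [0↦6, 1↦1, 2↦3, 3↦1, 4↦6, 5↦7, 6↦4, 7↦8, 8↦8, 9↦4, 10↦7]  zeros at y ∈ ∅
  x = 6: [0↦6, 1↦3, 2↦7, 3↦7, 4↦3, 5↦6, 6↦5, 7↦0, 8↦2, 9↦0, 10↦5]  zeros at y ∈ {7, 9}
  x = 7: [0↦10, 1↦9, 2↦4, 3↦6, 4↦4, 5↦9, 6↦10, 7↦7, 8↦0, 9↦0, 10↦7]  zeros at y ∈ {8, 9}
  x = 8: [0↦7, 1↦8, 2↦5, 3↦9, 4↦9, 5↦5, 6↦8, 7↦7, 8↦2, 9↦4, 10↦2]  zeros at y ∈ ∅
  x = 9: [0↦8, 1↦0, 2↦10, 3↦5, 4↦7, 5↦5, 6↦10, 7↦0, 8↦8, 9↦1, 10↦1]  zeros at y ∈ {1, 7}
  x = 10: [0↦2, 1↦7, 2↦8, 3↦5, 4↦9, 5↦9, 6↦5, 7↦8, 8↦7, 9↦2, 10↦4]  zeros at y ∈ ∅
Collecting zeros: affine points = {(0, 0), (0, 10), (1, 1), (1, 10), (6, 7), (6, 9), (7, 8), (7, 9), (9, 1), (9, 7)}.
Total count |C(F_11)_aff| = 10.


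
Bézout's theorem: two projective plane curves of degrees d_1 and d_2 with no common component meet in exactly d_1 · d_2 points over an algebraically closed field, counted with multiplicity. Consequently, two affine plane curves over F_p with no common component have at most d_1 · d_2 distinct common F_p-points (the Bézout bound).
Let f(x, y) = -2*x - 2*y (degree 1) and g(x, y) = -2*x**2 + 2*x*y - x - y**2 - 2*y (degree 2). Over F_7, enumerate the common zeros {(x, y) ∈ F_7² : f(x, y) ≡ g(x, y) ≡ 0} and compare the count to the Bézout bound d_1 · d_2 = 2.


Common zeros: {(0, 0), (3, 4)}; count = 2; Bézout bound = 2.

deg(f) = 1, deg(g) = 2, so Bézout bound = 2.
Scan x ∈ F_7. For each x, list the y ∈ F_7 with f(x, y) ≡ 0 and those with g(x, y) ≡ 0 (mod 7); the common zeros in that column are the intersection.
  x = 0: f ≡ 0 at y ∈ {0}; g ≡ 0 at y ∈ {0, 5}; common: {0}.
  x = 1: f ≡ 0 at y ∈ {6}; g ≡ 0 at y ∈ {2, 5}; common: ∅.
  x = 2: f ≡ 0 at y ∈ {5}; g ≡ 0 at y ∈ ∅; common: ∅.
  x = 3: f ≡ 0 at y ∈ {4}; g ≡ 0 at y ∈ {0, 4}; common: {4}.
  x = 4: f ≡ 0 at y ∈ {3}; g ≡ 0 at y ∈ {2, 4}; common: ∅.
  x = 5: f ≡ 0 at y ∈ {2}; g ≡ 0 at y ∈ ∅; common: ∅.
  x = 6: f ≡ 0 at y ∈ {1}; g ≡ 0 at y ∈ ∅; common: ∅.
Collecting: common zeros = {(0, 0), (3, 4)}, so the count is 2.
Comparison with the Bézout bound: 2 ≤ 2 = deg(f)·deg(g), as expected for curves with no common component (the bound is attained).


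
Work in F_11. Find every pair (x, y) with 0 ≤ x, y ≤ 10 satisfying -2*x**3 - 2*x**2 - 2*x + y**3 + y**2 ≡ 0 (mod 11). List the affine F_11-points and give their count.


Affine F_11-points: {(0, 0), (0, 10), (3, 2), (4, 3), (4, 4), (5, 1), (6, 6), (8, 1), (9, 6)}; count = 9.

For each of the 121 pairs (x, y) ∈ F_11², evaluate f(x, y) mod 11. Record the zeros.
  x = 0: [0↦0, 1↦2, 2↦1, 3↦3, 4↦3, 5↦7, 6↦10, 7↦7, 8↦4, 9↦7, 10↦0]  zeros at y ∈ {0, 10}
  x = 1: [0↦5, 1↦7, 2↦6, 3↦8, 4↦8, 5↦1, 6↦4, 7↦1, 8↦9, 9↦1, 10↦5]  zeros at y ∈ ∅
  x = 2: [0↦5, 1↦7, 2↦6, 3↦8, 4↦8, 5↦1, 6↦4, 7↦1, 8↦9, 9↦1, 10↦5]  zeros at y ∈ ∅
  x = 3: [0↦10, 1↦1, 2↦0, 3↦2, 4↦2, 5↦6, 6↦9, 7↦6, 8↦3, 9↦6, 10↦10]  zeros at y ∈ {2}
  x = 4: [0↦8, 1↦10, 2↦9, 3↦0, 4↦0, 5↦4, 6↦7, 7↦4, 8↦1, 9↦4, 10↦8]  zeros at y ∈ {3, 4}
  x = 5: [0↦9, 1↦0, 2↦10, 3↦1, 4↦1, 5↦5, 6↦8, 7↦5, 8↦2, 9↦5, 10↦9]  zeros at y ∈ {1}
  x = 6: [0↦1, 1↦3, 2↦2, 3↦4, 4↦4, 5↦8, 6↦0, 7↦8, 8↦5, 9↦8, 10↦1]  zeros at y ∈ {6}
  x = 7: [0↦5, 1↦7, 2↦6, 3↦8, 4↦8, 5↦1, 6↦4, 7↦1, 8↦9, 9↦1, 10↦5]  zeros at y ∈ ∅
  x = 8: [0↦9, 1↦0, 2↦10, 3↦1, 4↦1, 5↦5, 6↦8, 7↦5, 8↦2, 9↦5, 10↦9]  zeros at y ∈ {1}
  x = 9: [0↦1, 1↦3, 2↦2, 3↦4, 4↦4, 5↦8, 6↦0, 7↦8, 8↦5, 9↦8, 10↦1]  zeros at y ∈ {6}
  x = 10: [0↦2, 1↦4, 2↦3, 3↦5, 4↦5, 5↦9, 6↦1, 7↦9, 8↦6, 9↦9, 10↦2]  zeros at y ∈ ∅
Collecting zeros: affine points = {(0, 0), (0, 10), (3, 2), (4, 3), (4, 4), (5, 1), (6, 6), (8, 1), (9, 6)}.
Total count |C(F_11)_aff| = 9.


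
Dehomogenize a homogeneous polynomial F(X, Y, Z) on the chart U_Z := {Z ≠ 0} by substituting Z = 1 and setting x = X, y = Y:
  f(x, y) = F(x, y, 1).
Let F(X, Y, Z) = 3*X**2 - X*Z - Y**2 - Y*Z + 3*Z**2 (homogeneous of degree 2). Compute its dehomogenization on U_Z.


f(x, y) = 3*x**2 - x - y**2 - y + 3

On U_Z we set Z = 1. Each monomial c·X^i·Y^j·Z^k in F becomes c·x^i·y^j·1^k = c·x^i·y^j.
Substituting Z = 1: F(X, Y, 1) = 3*x**2 - x - y**2 - y + 3.
Note: deg(f) ≤ deg(F) = 2; strict inequality happens when F is divisible by Z (lost terms).


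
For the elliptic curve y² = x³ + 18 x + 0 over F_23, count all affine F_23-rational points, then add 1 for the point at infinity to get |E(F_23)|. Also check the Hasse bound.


Affine points = {(0, 0), (3, 9), (3, 14), (5, 10), (5, 13), (6, 5), (6, 18), (7, 3), (7, 20), (8, 9), (8, 14), (12, 9), (12, 14), (13, 4), (13, 19), (14, 11), (14, 12), (19, 5), (19, 18), (21, 5), (21, 18), (22, 2), (22, 21)}; affine count = 23; |E(F_23)| = 24.

Discriminant check: Δ ∝ 4a³ + 27b² = 4·18³ + 27·0² = 4·5832 + 27·0 ≡ 6 (mod 23). Nonzero ⇒ E is nonsingular.
For each x ∈ F_23, compute rhs = x³ + 18·x + 0 mod 23, then count y ∈ F_23 with y² ≡ rhs.
  x = 0: rhs = 0, matching y values: 0 (1 points).
  x = 1: rhs = 19, matching y values: none (0 points).
  x = 2: rhs = 21, matching y values: none (0 points).
  x = 3: rhs = 12, matching y values: 9, 14 (2 points).
  x = 4: rhs = 21, matching y values: none (0 points).
  x = 5: rhs = 8, matching y values: 10, 13 (2 points).
  x = 6: rhs = 2, matching y values: 5, 18 (2 points).
  x = 7: rhs = 9, matching y values: 3, 20 (2 points).
  x = 8: rhs = 12, matching y values: 9, 14 (2 points).
  x = 9: rhs = 17, matching y values: none (0 points).
  x = 10: rhs = 7, matching y values: none (0 points).
  x = 11: rhs = 11, matching y values: none (0 points).
  x = 12: rhs = 12, matching y values: 9, 14 (2 points).
  x = 13: rhs = 16, matching y values: 4, 19 (2 points).
  x = 14: rhs = 6, matching y values: 11, 12 (2 points).
  x = 15: rhs = 11, matching y values: none (0 points).
  x = 16: rhs = 14, matching y values: none (0 points).
  x = 17: rhs = 21, matching y values: none (0 points).
  x = 18: rhs = 15, matching y values: none (0 points).
  x = 19: rhs = 2, matching y values: 5, 18 (2 points).
  x = 20: rhs = 11, matching y values: none (0 points).
  x = 21: rhs = 2, matching y values: 5, 18 (2 points).
  x = 22: rhs = 4, matching y values: 2, 21 (2 points).
Total affine count: 23.
Full point count |E(F_23)| = 23 + 1 = 24.
Hasse bound: |24 − (23+1)| = |0| = 0 ≤ 2√23 ≈ 9.5917 ✓.


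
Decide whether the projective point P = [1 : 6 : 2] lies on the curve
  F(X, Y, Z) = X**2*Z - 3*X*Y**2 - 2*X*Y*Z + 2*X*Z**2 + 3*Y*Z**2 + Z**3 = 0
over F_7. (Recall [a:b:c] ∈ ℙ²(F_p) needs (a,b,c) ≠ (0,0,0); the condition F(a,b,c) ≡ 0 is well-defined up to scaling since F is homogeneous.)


F(1,6,2) ≡ 0 (mod 7); P is on the curve.

Evaluate F(1, 6, 2) term-by-term (mod 7).
  X**2*Z ↦ 1·1·1·2 = 2
  -3*X*Y**2 ↦ -3·1·36·1 = -108
  -2*X*Y*Z ↦ -2·1·6·2 = -24
  2*X*Z**2 ↦ 2·1·1·4 = 8
  3*Y*Z**2 ↦ 3·1·6·4 = 72
  Z**3 ↦ 1·1·1·8 = 8
Sum: F(1, 6, 2) = (2) + (-108) + (-24) + (8) + (72) + (8) = -42.
Reducing mod 7: -42 ≡ 0 (mod 7).
Since F(a, b, c) ≡ 0 (mod 7), P lies on the curve.


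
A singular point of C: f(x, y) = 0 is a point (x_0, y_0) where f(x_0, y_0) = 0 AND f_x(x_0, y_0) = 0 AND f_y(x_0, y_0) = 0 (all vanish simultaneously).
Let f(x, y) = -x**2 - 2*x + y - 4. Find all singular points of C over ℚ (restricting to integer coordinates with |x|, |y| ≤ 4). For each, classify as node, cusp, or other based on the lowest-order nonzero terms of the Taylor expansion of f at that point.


No singular points in the scanned grid; C is smooth there.

Compute partial derivatives:
  f_x = -2*x - 2.
  f_y = 1.
f_y = 1 is a nonzero constant, so f_y never vanishes: no point (x, y) can satisfy f = f_x = f_y = 0. In particular no (x, y) ∈ {−4, ..., 4}² is singular; the curve is smooth.


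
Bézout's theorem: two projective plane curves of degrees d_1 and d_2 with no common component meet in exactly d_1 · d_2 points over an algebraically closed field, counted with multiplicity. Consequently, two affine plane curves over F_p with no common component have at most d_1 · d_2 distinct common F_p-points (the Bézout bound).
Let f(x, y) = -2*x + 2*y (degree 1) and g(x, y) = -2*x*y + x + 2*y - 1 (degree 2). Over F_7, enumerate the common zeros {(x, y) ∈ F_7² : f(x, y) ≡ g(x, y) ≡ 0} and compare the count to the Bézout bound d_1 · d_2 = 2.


Common zeros: {(1, 1), (4, 4)}; count = 2; Bézout bound = 2.

deg(f) = 1, deg(g) = 2, so Bézout bound = 2.
Scan x ∈ F_7. For each x, list the y ∈ F_7 with f(x, y) ≡ 0 and those with g(x, y) ≡ 0 (mod 7); the common zeros in that column are the intersection.
  x = 0: f ≡ 0 at y ∈ {0}; g ≡ 0 at y ∈ {4}; common: ∅.
  x = 1: f ≡ 0 at y ∈ {1}; g ≡ 0 at y ∈ {0, 1, 2, 3, 4, 5, 6}; common: {1}.
  x = 2: f ≡ 0 at y ∈ {2}; g ≡ 0 at y ∈ {4}; common: ∅.
  x = 3: f ≡ 0 at y ∈ {3}; g ≡ 0 at y ∈ {4}; common: ∅.
  x = 4: f ≡ 0 at y ∈ {4}; g ≡ 0 at y ∈ {4}; common: {4}.
  x = 5: f ≡ 0 at y ∈ {5}; g ≡ 0 at y ∈ {4}; common: ∅.
  x = 6: f ≡ 0 at y ∈ {6}; g ≡ 0 at y ∈ {4}; common: ∅.
Collecting: common zeros = {(1, 1), (4, 4)}, so the count is 2.
Comparison with the Bézout bound: 2 ≤ 2 = deg(f)·deg(g), as expected for curves with no common component (the bound is attained).


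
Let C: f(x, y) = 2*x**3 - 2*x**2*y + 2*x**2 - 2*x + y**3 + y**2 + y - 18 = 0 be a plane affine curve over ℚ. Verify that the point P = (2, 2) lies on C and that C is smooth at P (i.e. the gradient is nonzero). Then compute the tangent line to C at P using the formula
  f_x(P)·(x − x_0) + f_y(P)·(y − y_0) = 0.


Tangent line at P: 14*x + 9*y - 46 = 0.

Step 1: f(2, 2) = 0, so P lies on C.
Step 2: partial derivatives
  f_x(x, y) = 6*x**2 - 4*x*y + 4*x - 2, f_y(x, y) = -2*x**2 + 3*y**2 + 2*y + 1.
  f_x(P) = 14, f_y(P) = 9 (gradient nonzero, so P is smooth).
Step 3: tangent line at P: 14·(x − 2) + 9·(y − 2) = 0.
Expanding: 14*x + 9*y - 46 = 0.


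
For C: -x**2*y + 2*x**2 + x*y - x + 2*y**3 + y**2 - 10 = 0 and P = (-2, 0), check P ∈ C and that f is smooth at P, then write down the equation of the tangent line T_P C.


Tangent line at P: -9*x - 6*y - 18 = 0.

Step 1: f(-2, 0) = 0, so P lies on C.
Step 2: partial derivatives
  f_x(x, y) = -2*x*y + 4*x + y - 1, f_y(x, y) = -x**2 + x + 6*y**2 + 2*y.
  f_x(P) = -9, f_y(P) = -6 (gradient nonzero, so P is smooth).
Step 3: tangent line at P: -9·(x − -2) + -6·(y − 0) = 0.
Expanding: -9*x - 6*y - 18 = 0.


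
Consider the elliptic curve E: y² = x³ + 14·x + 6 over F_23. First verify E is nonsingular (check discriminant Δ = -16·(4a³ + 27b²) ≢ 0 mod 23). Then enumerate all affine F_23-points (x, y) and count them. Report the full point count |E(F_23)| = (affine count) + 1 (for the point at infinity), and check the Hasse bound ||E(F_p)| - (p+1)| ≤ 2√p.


Affine points = {(0, 11), (0, 12), (3, 11), (3, 12), (8, 3), (8, 20), (12, 4), (12, 19), (13, 4), (13, 19), (14, 5), (14, 18), (15, 7), (15, 16), (16, 5), (16, 18), (18, 8), (18, 15), (19, 1), (19, 22), (20, 11), (20, 12), (21, 4), (21, 19)}; affine count = 24; |E(F_23)| = 25.

Discriminant check: Δ ∝ 4a³ + 27b² = 4·14³ + 27·6² = 4·2744 + 27·36 ≡ 11 (mod 23). Nonzero ⇒ E is nonsingular.
For each x ∈ F_23, compute rhs = x³ + 14·x + 6 mod 23, then count y ∈ F_23 with y² ≡ rhs.
  x = 0: rhs = 6, matching y values: 11, 12 (2 points).
  x = 1: rhs = 21, matching y values: none (0 points).
  x = 2: rhs = 19, matching y values: none (0 points).
  x = 3: rhs = 6, matching y values: 11, 12 (2 points).
  x = 4: rhs = 11, matching y values: none (0 points).
  x = 5: rhs = 17, matching y values: none (0 points).
  x = 6: rhs = 7, matching y values: none (0 points).
  x = 7: rhs = 10, matching y values: none (0 points).
  x = 8: rhs = 9, matching y values: 3, 20 (2 points).
  x = 9: rhs = 10, matching y values: none (0 points).
  x = 10: rhs = 19, matching y values: none (0 points).
  x = 11: rhs = 19, matching y values: none (0 points).
  x = 12: rhs = 16, matching y values: 4, 19 (2 points).
  x = 13: rhs = 16, matching y values: 4, 19 (2 points).
  x = 14: rhs = 2, matching y values: 5, 18 (2 points).
  x = 15: rhs = 3, matching y values: 7, 16 (2 points).
  x = 16: rhs = 2, matching y values: 5, 18 (2 points).
  x = 17: rhs = 5, matching y values: none (0 points).
  x = 18: rhs = 18, matching y values: 8, 15 (2 points).
  x = 19: rhs = 1, matching y values: 1, 22 (2 points).
  x = 20: rhs = 6, matching y values: 11, 12 (2 points).
  x = 21: rhs = 16, matching y values: 4, 19 (2 points).
  x = 22: rhs = 14, matching y values: none (0 points).
Total affine count: 24.
Full point count |E(F_23)| = 24 + 1 = 25.
Hasse bound: |25 − (23+1)| = |1| = 1 ≤ 2√23 ≈ 9.5917 ✓.


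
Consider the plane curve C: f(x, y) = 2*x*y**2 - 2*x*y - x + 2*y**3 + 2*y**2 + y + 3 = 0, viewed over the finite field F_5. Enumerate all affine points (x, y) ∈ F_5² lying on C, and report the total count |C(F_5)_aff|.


Affine F_5-points: {(1, 4), (2, 2), (2, 3), (3, 0), (3, 1)}; count = 5.

For each of the 25 pairs (x, y) ∈ F_5², evaluate f(x, y) mod 5. Record the zeros.
  x = 0: [0↦3, 1↦3, 2↦4, 3↦3, 4↦2]  zeros at y ∈ ∅
  x = 1: [0↦2, 1↦2, 2↦2, 3↦4, 4↦0]  zeros at y ∈ {4}
  x = 2: [0↦1, 1↦1, 2↦0, 3↦0, 4↦3]  zeros at y ∈ {2, 3}
  x = 3: [0↦0, 1↦0, 2↦3, 3↦1, 4↦1]  zeros at y ∈ {0, 1}
  x = 4: [0↦4, 1↦4, 2↦1, 3↦2, 4↦4]  zeros at y ∈ ∅
Collecting zeros: affine points = {(1, 4), (2, 2), (2, 3), (3, 0), (3, 1)}.
Total count |C(F_5)_aff| = 5.


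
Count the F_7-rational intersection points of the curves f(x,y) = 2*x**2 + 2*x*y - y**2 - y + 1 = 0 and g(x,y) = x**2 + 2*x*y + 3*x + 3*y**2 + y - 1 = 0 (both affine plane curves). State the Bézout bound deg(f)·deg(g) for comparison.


Common zeros: {(6, 2)}; count = 1; Bézout bound = 4.

deg(f) = 2, deg(g) = 2, so Bézout bound = 4.
Scan x ∈ F_7. For each x, list the y ∈ F_7 with f(x, y) ≡ 0 and those with g(x, y) ≡ 0 (mod 7); the common zeros in that column are the intersection.
  x = 0: f ≡ 0 at y ∈ ∅; g ≡ 0 at y ∈ ∅; common: ∅.
  x = 1: f ≡ 0 at y ∈ ∅; g ≡ 0 at y ∈ {2, 4}; common: ∅.
  x = 2: f ≡ 0 at y ∈ ∅; g ≡ 0 at y ∈ {4, 6}; common: ∅.
  x = 3: f ≡ 0 at y ∈ ∅; g ≡ 0 at y ∈ ∅; common: ∅.
  x = 4: f ≡ 0 at y ∈ ∅; g ≡ 0 at y ∈ {5, 6}; common: ∅.
  x = 5: f ≡ 0 at y ∈ ∅; g ≡ 0 at y ∈ ∅; common: ∅.
  x = 6: f ≡ 0 at y ∈ {2}; g ≡ 0 at y ∈ {2, 3}; common: {2}.
Collecting: common zeros = {(6, 2)}, so the count is 1.
Comparison with the Bézout bound: 1 ≤ 4 = deg(f)·deg(g), as expected for curves with no common component (the affine F_7-count falls short of the bound because intersections may lie at infinity, over extension fields, or carry multiplicity).


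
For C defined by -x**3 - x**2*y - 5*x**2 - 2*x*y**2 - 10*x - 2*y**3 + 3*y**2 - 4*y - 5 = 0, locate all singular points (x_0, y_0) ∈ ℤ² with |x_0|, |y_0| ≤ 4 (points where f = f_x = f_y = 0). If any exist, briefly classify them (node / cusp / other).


Singular points: {(-2, 1)}; classification: cusp.

Compute partial derivatives:
  f_x = -3*x**2 - 2*x*y - 10*x - 2*y**2 - 10.
  f_y = -x**2 - 4*x*y - 6*y**2 + 6*y - 4.
Scan x_0 ∈ {−4, ..., 4}. For each x_0, f_y(x_0, y) is a polynomial in y; find its integer roots y ∈ {−4, ..., 4}, then test f_x and f at those candidates.
  x = -4: f_y(-4, y) = -6*y**2 + 22*y - 20; vanishes at y ∈ {2}. (-4, 2): f_x = -10 ≠ 0.
  x = -3: f_y(-3, y) = -6*y**2 + 18*y - 13; no integer root y with |y| ≤ 4.
  x = -2: f_y(-2, y) = -6*y**2 + 14*y - 8; vanishes at y ∈ {1}. (-2, 1): f_x = 0, f = 0 — SINGULAR.
  x = -1: f_y(-1, y) = -6*y**2 + 10*y - 5; no integer root y with |y| ≤ 4.
  x = 0: f_y(0, y) = -6*y**2 + 6*y - 4; no integer root y with |y| ≤ 4.
  x = 1: f_y(1, y) = -6*y**2 + 2*y - 5; no integer root y with |y| ≤ 4.
  x = 2: f_y(2, y) = -6*y**2 - 2*y - 8; no integer root y with |y| ≤ 4.
  x = 3: f_y(3, y) = -6*y**2 - 6*y - 13; no integer root y with |y| ≤ 4.
  x = 4: f_y(4, y) = -6*y**2 - 10*y - 20; no integer root y with |y| ≤ 4.
Only singular point on the grid: (-2, 1).
Classify: substitute x = -2 + u, y = 1 + v and expand: f = -u**3 - u**2*v - 2*u*v**2 - 2*v**3 + v**2.
No constant or linear terms (consistent with a singular point). Quadratic part: v**2. Cubic part: -u**3 - u**2*v - 2*u*v**2 - 2*v**3.
The quadratic part v**2 is a perfect square, so there is a single (double) tangent line v = 0, i.e. y = 1. Restricting the cubic part to that line (v = 0) leaves -u**3 ≠ 0, so f is not divisible by v and the branch is v² ≈ u**3 to lowest order — this is a cusp.
Classification: cusp.


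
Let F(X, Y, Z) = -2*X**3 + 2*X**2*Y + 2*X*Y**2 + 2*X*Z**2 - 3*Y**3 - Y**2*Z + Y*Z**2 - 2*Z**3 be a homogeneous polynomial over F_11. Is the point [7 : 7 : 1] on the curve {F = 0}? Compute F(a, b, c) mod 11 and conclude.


F(7,7,1) ≡ 1 (mod 11); P is NOT on the curve.

Evaluate F(7, 7, 1) term-by-term (mod 11).
  -2*X**3 ↦ -2·343·1·1 = -686
  2*X**2*Y ↦ 2·49·7·1 = 686
  2*X*Y**2 ↦ 2·7·49·1 = 686
  2*X*Z**2 ↦ 2·7·1·1 = 14
  -3*Y**3 ↦ -3·1·343·1 = -1029
  -Y**2*Z ↦ -1·1·49·1 = -49
  Y*Z**2 ↦ 1·1·7·1 = 7
  -2*Z**3 ↦ -2·1·1·1 = -2
Sum: F(7, 7, 1) = (-686) + (686) + (686) + (14) + (-1029) + (-49) + (7) + (-2) = -373.
Reducing mod 11: -373 ≡ 1 (mod 11).
Since F(a, b, c) ≡ 1 ≠ 0 (mod 11), P does NOT lie on the curve.


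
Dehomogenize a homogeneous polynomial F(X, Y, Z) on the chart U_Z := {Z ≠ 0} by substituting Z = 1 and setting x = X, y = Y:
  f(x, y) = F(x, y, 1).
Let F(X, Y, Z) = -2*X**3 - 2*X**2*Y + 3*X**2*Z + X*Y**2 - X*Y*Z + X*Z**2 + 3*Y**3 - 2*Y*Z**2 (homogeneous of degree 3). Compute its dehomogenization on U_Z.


f(x, y) = -2*x**3 - 2*x**2*y + 3*x**2 + x*y**2 - x*y + x + 3*y**3 - 2*y

On U_Z we set Z = 1. Each monomial c·X^i·Y^j·Z^k in F becomes c·x^i·y^j·1^k = c·x^i·y^j.
Substituting Z = 1: F(X, Y, 1) = -2*x**3 - 2*x**2*y + 3*x**2 + x*y**2 - x*y + x + 3*y**3 - 2*y.
Note: deg(f) ≤ deg(F) = 3; strict inequality happens when F is divisible by Z (lost terms).


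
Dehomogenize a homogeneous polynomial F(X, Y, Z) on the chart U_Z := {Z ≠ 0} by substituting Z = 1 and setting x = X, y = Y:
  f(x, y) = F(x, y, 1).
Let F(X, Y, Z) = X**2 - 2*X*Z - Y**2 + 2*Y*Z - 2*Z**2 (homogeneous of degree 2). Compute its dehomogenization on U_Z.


f(x, y) = x**2 - 2*x - y**2 + 2*y - 2

On U_Z we set Z = 1. Each monomial c·X^i·Y^j·Z^k in F becomes c·x^i·y^j·1^k = c·x^i·y^j.
Substituting Z = 1: F(X, Y, 1) = x**2 - 2*x - y**2 + 2*y - 2.
Note: deg(f) ≤ deg(F) = 2; strict inequality happens when F is divisible by Z (lost terms).


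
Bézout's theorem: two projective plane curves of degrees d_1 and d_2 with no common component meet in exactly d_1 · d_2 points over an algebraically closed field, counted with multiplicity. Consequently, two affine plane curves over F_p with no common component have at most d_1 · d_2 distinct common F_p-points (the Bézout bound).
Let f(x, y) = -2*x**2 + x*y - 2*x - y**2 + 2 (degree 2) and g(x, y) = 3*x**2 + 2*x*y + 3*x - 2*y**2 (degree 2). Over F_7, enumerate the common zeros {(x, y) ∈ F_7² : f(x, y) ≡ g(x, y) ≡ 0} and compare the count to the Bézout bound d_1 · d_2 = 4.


Common zeros: ∅; count = 0; Bézout bound = 4.

deg(f) = 2, deg(g) = 2, so Bézout bound = 4.
Scan x ∈ F_7. For each x, list the y ∈ F_7 with f(x, y) ≡ 0 and those with g(x, y) ≡ 0 (mod 7); the common zeros in that column are the intersection.
  x = 0: f ≡ 0 at y ∈ {3, 4}; g ≡ 0 at y ∈ {0}; common: ∅.
  x = 1: f ≡ 0 at y ∈ {4}; g ≡ 0 at y ∈ ∅; common: ∅.
  x = 2: f ≡ 0 at y ∈ ∅; g ≡ 0 at y ∈ ∅; common: ∅.
  x = 3: f ≡ 0 at y ∈ ∅; g ≡ 0 at y ∈ {4, 6}; common: ∅.
  x = 4: f ≡ 0 at y ∈ {1, 3}; g ≡ 0 at y ∈ ∅; common: ∅.
  x = 5: f ≡ 0 at y ∈ ∅; g ≡ 0 at y ∈ {1, 4}; common: ∅.
  x = 6: f ≡ 0 at y ∈ {1, 5}; g ≡ 0 at y ∈ {0, 6}; common: ∅.
Collecting: common zeros = ∅, so the count is 0.
Comparison with the Bézout bound: 0 ≤ 4 = deg(f)·deg(g), as expected for curves with no common component (the affine F_7-count falls short of the bound because intersections may lie at infinity, over extension fields, or carry multiplicity).


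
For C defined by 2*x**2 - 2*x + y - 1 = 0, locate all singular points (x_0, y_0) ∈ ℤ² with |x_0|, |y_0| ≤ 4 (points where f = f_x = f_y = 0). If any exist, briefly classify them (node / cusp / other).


No singular points in the scanned grid; C is smooth there.

Compute partial derivatives:
  f_x = 4*x - 2.
  f_y = 1.
f_y = 1 is a nonzero constant, so f_y never vanishes: no point (x, y) can satisfy f = f_x = f_y = 0. In particular no (x, y) ∈ {−4, ..., 4}² is singular; the curve is smooth.


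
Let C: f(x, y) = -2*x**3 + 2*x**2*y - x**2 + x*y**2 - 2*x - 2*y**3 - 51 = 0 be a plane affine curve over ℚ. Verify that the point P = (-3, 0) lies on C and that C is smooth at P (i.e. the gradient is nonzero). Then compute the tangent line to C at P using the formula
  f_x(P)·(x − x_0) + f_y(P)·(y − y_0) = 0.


Tangent line at P: -50*x + 18*y - 150 = 0.

Step 1: f(-3, 0) = 0, so P lies on C.
Step 2: partial derivatives
  f_x(x, y) = -6*x**2 + 4*x*y - 2*x + y**2 - 2, f_y(x, y) = 2*x**2 + 2*x*y - 6*y**2.
  f_x(P) = -50, f_y(P) = 18 (gradient nonzero, so P is smooth).
Step 3: tangent line at P: -50·(x − -3) + 18·(y − 0) = 0.
Expanding: -50*x + 18*y - 150 = 0.
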